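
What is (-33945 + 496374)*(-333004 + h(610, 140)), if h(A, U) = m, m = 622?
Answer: -153703075878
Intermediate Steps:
h(A, U) = 622
(-33945 + 496374)*(-333004 + h(610, 140)) = (-33945 + 496374)*(-333004 + 622) = 462429*(-332382) = -153703075878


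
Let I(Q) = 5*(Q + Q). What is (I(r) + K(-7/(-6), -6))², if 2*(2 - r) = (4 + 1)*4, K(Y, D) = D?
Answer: 7396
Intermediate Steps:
r = -8 (r = 2 - (4 + 1)*4/2 = 2 - 5*4/2 = 2 - ½*20 = 2 - 10 = -8)
I(Q) = 10*Q (I(Q) = 5*(2*Q) = 10*Q)
(I(r) + K(-7/(-6), -6))² = (10*(-8) - 6)² = (-80 - 6)² = (-86)² = 7396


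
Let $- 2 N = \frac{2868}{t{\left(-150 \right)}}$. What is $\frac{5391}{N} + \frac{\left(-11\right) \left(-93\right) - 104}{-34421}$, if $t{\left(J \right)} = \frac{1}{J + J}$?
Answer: $- \frac{23310021}{1645323800} \approx -0.014167$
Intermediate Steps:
$t{\left(J \right)} = \frac{1}{2 J}$
$N = 430200$ ($N = - \frac{2868 \frac{1}{\frac{1}{2} \frac{1}{-150}}}{2} = - \frac{2868 \frac{1}{\frac{1}{2} \left(- \frac{1}{150}\right)}}{2} = - \frac{2868 \frac{1}{- \frac{1}{300}}}{2} = - \frac{2868 \left(-300\right)}{2} = \left(- \frac{1}{2}\right) \left(-860400\right) = 430200$)
$\frac{5391}{N} + \frac{\left(-11\right) \left(-93\right) - 104}{-34421} = \frac{5391}{430200} + \frac{\left(-11\right) \left(-93\right) - 104}{-34421} = 5391 \cdot \frac{1}{430200} + \left(1023 - 104\right) \left(- \frac{1}{34421}\right) = \frac{599}{47800} + 919 \left(- \frac{1}{34421}\right) = \frac{599}{47800} - \frac{919}{34421} = - \frac{23310021}{1645323800}$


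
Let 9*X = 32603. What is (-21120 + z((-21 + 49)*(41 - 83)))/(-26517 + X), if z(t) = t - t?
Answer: 19008/20605 ≈ 0.92249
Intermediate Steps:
X = 32603/9 (X = (⅑)*32603 = 32603/9 ≈ 3622.6)
z(t) = 0
(-21120 + z((-21 + 49)*(41 - 83)))/(-26517 + X) = (-21120 + 0)/(-26517 + 32603/9) = -21120/(-206050/9) = -21120*(-9/206050) = 19008/20605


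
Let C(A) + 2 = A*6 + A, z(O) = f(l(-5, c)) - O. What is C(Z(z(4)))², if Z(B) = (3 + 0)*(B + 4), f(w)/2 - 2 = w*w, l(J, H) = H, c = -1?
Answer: 15376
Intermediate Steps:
f(w) = 4 + 2*w² (f(w) = 4 + 2*(w*w) = 4 + 2*w²)
z(O) = 6 - O (z(O) = (4 + 2*(-1)²) - O = (4 + 2*1) - O = (4 + 2) - O = 6 - O)
Z(B) = 12 + 3*B (Z(B) = 3*(4 + B) = 12 + 3*B)
C(A) = -2 + 7*A (C(A) = -2 + (A*6 + A) = -2 + (6*A + A) = -2 + 7*A)
C(Z(z(4)))² = (-2 + 7*(12 + 3*(6 - 1*4)))² = (-2 + 7*(12 + 3*(6 - 4)))² = (-2 + 7*(12 + 3*2))² = (-2 + 7*(12 + 6))² = (-2 + 7*18)² = (-2 + 126)² = 124² = 15376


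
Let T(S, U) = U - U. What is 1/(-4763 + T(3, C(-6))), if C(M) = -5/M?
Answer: -1/4763 ≈ -0.00020995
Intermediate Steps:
T(S, U) = 0
1/(-4763 + T(3, C(-6))) = 1/(-4763 + 0) = 1/(-4763) = -1/4763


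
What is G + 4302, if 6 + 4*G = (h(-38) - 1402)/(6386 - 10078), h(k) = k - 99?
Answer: 63511323/14768 ≈ 4300.6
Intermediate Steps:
h(k) = -99 + k
G = -20613/14768 (G = -3/2 + (((-99 - 38) - 1402)/(6386 - 10078))/4 = -3/2 + ((-137 - 1402)/(-3692))/4 = -3/2 + (-1539*(-1/3692))/4 = -3/2 + (¼)*(1539/3692) = -3/2 + 1539/14768 = -20613/14768 ≈ -1.3958)
G + 4302 = -20613/14768 + 4302 = 63511323/14768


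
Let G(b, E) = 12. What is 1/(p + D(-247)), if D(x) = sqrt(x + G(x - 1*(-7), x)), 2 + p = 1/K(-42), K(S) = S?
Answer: -714/84353 - 1764*I*sqrt(235)/421765 ≈ -0.0084644 - 0.064115*I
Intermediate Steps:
p = -85/42 (p = -2 + 1/(-42) = -2 - 1/42 = -85/42 ≈ -2.0238)
D(x) = sqrt(12 + x) (D(x) = sqrt(x + 12) = sqrt(12 + x))
1/(p + D(-247)) = 1/(-85/42 + sqrt(12 - 247)) = 1/(-85/42 + sqrt(-235)) = 1/(-85/42 + I*sqrt(235))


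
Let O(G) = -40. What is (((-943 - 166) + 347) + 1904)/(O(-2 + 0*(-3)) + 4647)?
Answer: 1142/4607 ≈ 0.24788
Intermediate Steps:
(((-943 - 166) + 347) + 1904)/(O(-2 + 0*(-3)) + 4647) = (((-943 - 166) + 347) + 1904)/(-40 + 4647) = ((-1109 + 347) + 1904)/4607 = (-762 + 1904)*(1/4607) = 1142*(1/4607) = 1142/4607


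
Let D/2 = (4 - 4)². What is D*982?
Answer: 0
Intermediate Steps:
D = 0 (D = 2*(4 - 4)² = 2*0² = 2*0 = 0)
D*982 = 0*982 = 0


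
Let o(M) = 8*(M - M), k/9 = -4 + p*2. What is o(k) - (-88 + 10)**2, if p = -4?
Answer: -6084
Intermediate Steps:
k = -108 (k = 9*(-4 - 4*2) = 9*(-4 - 8) = 9*(-12) = -108)
o(M) = 0 (o(M) = 8*0 = 0)
o(k) - (-88 + 10)**2 = 0 - (-88 + 10)**2 = 0 - 1*(-78)**2 = 0 - 1*6084 = 0 - 6084 = -6084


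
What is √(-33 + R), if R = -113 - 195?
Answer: I*√341 ≈ 18.466*I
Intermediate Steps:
R = -308
√(-33 + R) = √(-33 - 308) = √(-341) = I*√341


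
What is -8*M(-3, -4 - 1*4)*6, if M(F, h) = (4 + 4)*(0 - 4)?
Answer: 1536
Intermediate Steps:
M(F, h) = -32 (M(F, h) = 8*(-4) = -32)
-8*M(-3, -4 - 1*4)*6 = -8*(-32)*6 = 256*6 = 1536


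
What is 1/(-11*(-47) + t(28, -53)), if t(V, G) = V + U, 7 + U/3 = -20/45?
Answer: 3/1568 ≈ 0.0019133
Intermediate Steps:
U = -67/3 (U = -21 + 3*(-20/45) = -21 + 3*(-20*1/45) = -21 + 3*(-4/9) = -21 - 4/3 = -67/3 ≈ -22.333)
t(V, G) = -67/3 + V (t(V, G) = V - 67/3 = -67/3 + V)
1/(-11*(-47) + t(28, -53)) = 1/(-11*(-47) + (-67/3 + 28)) = 1/(517 + 17/3) = 1/(1568/3) = 3/1568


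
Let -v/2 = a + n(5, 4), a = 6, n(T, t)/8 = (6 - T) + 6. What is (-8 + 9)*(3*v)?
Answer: -372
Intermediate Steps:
n(T, t) = 96 - 8*T (n(T, t) = 8*((6 - T) + 6) = 8*(12 - T) = 96 - 8*T)
v = -124 (v = -2*(6 + (96 - 8*5)) = -2*(6 + (96 - 40)) = -2*(6 + 56) = -2*62 = -124)
(-8 + 9)*(3*v) = (-8 + 9)*(3*(-124)) = 1*(-372) = -372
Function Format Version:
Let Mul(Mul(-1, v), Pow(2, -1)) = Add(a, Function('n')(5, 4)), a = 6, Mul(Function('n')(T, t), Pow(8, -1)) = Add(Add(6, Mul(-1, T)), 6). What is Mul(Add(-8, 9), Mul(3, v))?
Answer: -372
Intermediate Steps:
Function('n')(T, t) = Add(96, Mul(-8, T)) (Function('n')(T, t) = Mul(8, Add(Add(6, Mul(-1, T)), 6)) = Mul(8, Add(12, Mul(-1, T))) = Add(96, Mul(-8, T)))
v = -124 (v = Mul(-2, Add(6, Add(96, Mul(-8, 5)))) = Mul(-2, Add(6, Add(96, -40))) = Mul(-2, Add(6, 56)) = Mul(-2, 62) = -124)
Mul(Add(-8, 9), Mul(3, v)) = Mul(Add(-8, 9), Mul(3, -124)) = Mul(1, -372) = -372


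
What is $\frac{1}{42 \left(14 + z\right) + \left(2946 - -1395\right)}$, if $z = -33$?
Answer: $\frac{1}{3543} \approx 0.00028225$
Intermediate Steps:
$\frac{1}{42 \left(14 + z\right) + \left(2946 - -1395\right)} = \frac{1}{42 \left(14 - 33\right) + \left(2946 - -1395\right)} = \frac{1}{42 \left(-19\right) + \left(2946 + 1395\right)} = \frac{1}{-798 + 4341} = \frac{1}{3543}$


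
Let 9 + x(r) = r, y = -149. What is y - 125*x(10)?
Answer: -274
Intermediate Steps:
x(r) = -9 + r
y - 125*x(10) = -149 - 125*(-9 + 10) = -149 - 125*1 = -149 - 125 = -274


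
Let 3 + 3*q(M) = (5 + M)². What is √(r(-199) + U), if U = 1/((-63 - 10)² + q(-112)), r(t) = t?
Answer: 2*I*√37440311503/27433 ≈ 14.107*I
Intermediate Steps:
q(M) = -1 + (5 + M)²/3
U = 3/27433 (U = 1/((-63 - 10)² + (-1 + (5 - 112)²/3)) = 1/((-73)² + (-1 + (⅓)*(-107)²)) = 1/(5329 + (-1 + (⅓)*11449)) = 1/(5329 + (-1 + 11449/3)) = 1/(5329 + 11446/3) = 1/(27433/3) = 3/27433 ≈ 0.00010936)
√(r(-199) + U) = √(-199 + 3/27433) = √(-5459164/27433) = 2*I*√37440311503/27433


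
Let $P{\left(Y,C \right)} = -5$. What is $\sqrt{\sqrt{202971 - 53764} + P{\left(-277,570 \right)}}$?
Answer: $\sqrt{-5 + \sqrt{149207}} \approx 19.526$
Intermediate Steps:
$\sqrt{\sqrt{202971 - 53764} + P{\left(-277,570 \right)}} = \sqrt{\sqrt{202971 - 53764} - 5} = \sqrt{\sqrt{149207} - 5} = \sqrt{-5 + \sqrt{149207}}$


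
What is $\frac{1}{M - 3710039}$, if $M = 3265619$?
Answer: $- \frac{1}{444420} \approx -2.2501 \cdot 10^{-6}$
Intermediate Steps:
$\frac{1}{M - 3710039} = \frac{1}{3265619 - 3710039} = \frac{1}{-444420} = - \frac{1}{444420}$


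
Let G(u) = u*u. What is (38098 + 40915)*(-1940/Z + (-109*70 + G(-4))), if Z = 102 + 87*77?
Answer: -4091668767802/6801 ≈ -6.0163e+8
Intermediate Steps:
G(u) = u²
Z = 6801 (Z = 102 + 6699 = 6801)
(38098 + 40915)*(-1940/Z + (-109*70 + G(-4))) = (38098 + 40915)*(-1940/6801 + (-109*70 + (-4)²)) = 79013*(-1940*1/6801 + (-7630 + 16)) = 79013*(-1940/6801 - 7614) = 79013*(-51784754/6801) = -4091668767802/6801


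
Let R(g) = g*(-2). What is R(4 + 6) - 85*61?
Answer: -5205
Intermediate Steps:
R(g) = -2*g
R(4 + 6) - 85*61 = -2*(4 + 6) - 85*61 = -2*10 - 5185 = -20 - 5185 = -5205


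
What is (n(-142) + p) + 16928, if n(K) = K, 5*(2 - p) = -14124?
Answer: 98064/5 ≈ 19613.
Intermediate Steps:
p = 14134/5 (p = 2 - 1/5*(-14124) = 2 + 14124/5 = 14134/5 ≈ 2826.8)
(n(-142) + p) + 16928 = (-142 + 14134/5) + 16928 = 13424/5 + 16928 = 98064/5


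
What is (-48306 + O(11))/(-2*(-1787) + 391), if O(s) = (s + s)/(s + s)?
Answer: -9661/793 ≈ -12.183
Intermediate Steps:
O(s) = 1 (O(s) = (2*s)/((2*s)) = (2*s)*(1/(2*s)) = 1)
(-48306 + O(11))/(-2*(-1787) + 391) = (-48306 + 1)/(-2*(-1787) + 391) = -48305/(3574 + 391) = -48305/3965 = -48305*1/3965 = -9661/793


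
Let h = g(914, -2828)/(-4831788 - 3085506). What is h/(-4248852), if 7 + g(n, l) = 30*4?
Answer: 113/33639410446488 ≈ 3.3592e-12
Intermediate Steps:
g(n, l) = 113 (g(n, l) = -7 + 30*4 = -7 + 120 = 113)
h = -113/7917294 (h = 113/(-4831788 - 3085506) = 113/(-7917294) = 113*(-1/7917294) = -113/7917294 ≈ -1.4273e-5)
h/(-4248852) = -113/7917294/(-4248852) = -113/7917294*(-1/4248852) = 113/33639410446488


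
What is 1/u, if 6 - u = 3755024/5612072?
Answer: 701509/3739676 ≈ 0.18759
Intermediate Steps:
u = 3739676/701509 (u = 6 - 3755024/5612072 = 6 - 1*469378/701509 = 6 - 469378/701509 = 3739676/701509 ≈ 5.3309)
1/u = 1/(3739676/701509) = 701509/3739676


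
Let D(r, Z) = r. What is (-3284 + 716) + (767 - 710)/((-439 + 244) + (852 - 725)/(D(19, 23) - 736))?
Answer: -359411925/139942 ≈ -2568.3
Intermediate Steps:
(-3284 + 716) + (767 - 710)/((-439 + 244) + (852 - 725)/(D(19, 23) - 736)) = (-3284 + 716) + (767 - 710)/((-439 + 244) + (852 - 725)/(19 - 736)) = -2568 + 57/(-195 + 127/(-717)) = -2568 + 57/(-195 + 127*(-1/717)) = -2568 + 57/(-195 - 127/717) = -2568 + 57/(-139942/717) = -2568 + 57*(-717/139942) = -2568 - 40869/139942 = -359411925/139942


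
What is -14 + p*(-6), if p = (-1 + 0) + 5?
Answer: -38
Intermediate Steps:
p = 4 (p = -1 + 5 = 4)
-14 + p*(-6) = -14 + 4*(-6) = -14 - 24 = -38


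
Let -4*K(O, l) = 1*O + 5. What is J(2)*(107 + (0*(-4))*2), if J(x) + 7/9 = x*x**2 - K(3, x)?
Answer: 8881/9 ≈ 986.78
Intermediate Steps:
K(O, l) = -5/4 - O/4 (K(O, l) = -(1*O + 5)/4 = -(O + 5)/4 = -(5 + O)/4 = -5/4 - O/4)
J(x) = 11/9 + x**3 (J(x) = -7/9 + (x*x**2 - (-5/4 - 1/4*3)) = -7/9 + (x**3 - (-5/4 - 3/4)) = -7/9 + (x**3 - 1*(-2)) = -7/9 + (x**3 + 2) = -7/9 + (2 + x**3) = 11/9 + x**3)
J(2)*(107 + (0*(-4))*2) = (11/9 + 2**3)*(107 + (0*(-4))*2) = (11/9 + 8)*(107 + 0*2) = 83*(107 + 0)/9 = (83/9)*107 = 8881/9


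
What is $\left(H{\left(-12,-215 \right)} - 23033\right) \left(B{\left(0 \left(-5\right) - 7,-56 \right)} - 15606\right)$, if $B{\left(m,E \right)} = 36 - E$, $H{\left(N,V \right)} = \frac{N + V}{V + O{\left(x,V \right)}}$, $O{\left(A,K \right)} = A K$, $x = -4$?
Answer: $\frac{230483927168}{645} \approx 3.5734 \cdot 10^{8}$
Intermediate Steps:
$H{\left(N,V \right)} = - \frac{N + V}{3 V}$ ($H{\left(N,V \right)} = \frac{N + V}{V - 4 V} = \frac{N + V}{\left(-3\right) V} = \left(N + V\right) \left(- \frac{1}{3 V}\right) = - \frac{N + V}{3 V}$)
$\left(H{\left(-12,-215 \right)} - 23033\right) \left(B{\left(0 \left(-5\right) - 7,-56 \right)} - 15606\right) = \left(\frac{\left(-1\right) \left(-12\right) - -215}{3 \left(-215\right)} - 23033\right) \left(\left(36 - -56\right) - 15606\right) = \left(\frac{1}{3} \left(- \frac{1}{215}\right) \left(12 + 215\right) - 23033\right) \left(\left(36 + 56\right) - 15606\right) = \left(\frac{1}{3} \left(- \frac{1}{215}\right) 227 - 23033\right) \left(92 - 15606\right) = \left(- \frac{227}{645} - 23033\right) \left(-15514\right) = \left(- \frac{14856512}{645}\right) \left(-15514\right) = \frac{230483927168}{645}$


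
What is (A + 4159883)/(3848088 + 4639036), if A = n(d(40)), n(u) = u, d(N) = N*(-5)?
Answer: 4159683/8487124 ≈ 0.49012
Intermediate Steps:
d(N) = -5*N
A = -200 (A = -5*40 = -200)
(A + 4159883)/(3848088 + 4639036) = (-200 + 4159883)/(3848088 + 4639036) = 4159683/8487124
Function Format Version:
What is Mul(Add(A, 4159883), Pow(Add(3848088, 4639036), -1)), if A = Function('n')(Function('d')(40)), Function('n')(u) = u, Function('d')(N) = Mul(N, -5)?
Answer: Rational(4159683, 8487124) ≈ 0.49012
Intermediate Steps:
Function('d')(N) = Mul(-5, N)
A = -200 (A = Mul(-5, 40) = -200)
Mul(Add(A, 4159883), Pow(Add(3848088, 4639036), -1)) = Mul(Add(-200, 4159883), Pow(Add(3848088, 4639036), -1)) = Mul(4159683, Pow(8487124, -1)) = Mul(4159683, Rational(1, 8487124)) = Rational(4159683, 8487124)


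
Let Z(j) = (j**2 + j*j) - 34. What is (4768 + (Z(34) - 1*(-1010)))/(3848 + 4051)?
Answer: 8056/7899 ≈ 1.0199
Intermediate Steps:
Z(j) = -34 + 2*j**2 (Z(j) = (j**2 + j**2) - 34 = 2*j**2 - 34 = -34 + 2*j**2)
(4768 + (Z(34) - 1*(-1010)))/(3848 + 4051) = (4768 + ((-34 + 2*34**2) - 1*(-1010)))/(3848 + 4051) = (4768 + ((-34 + 2*1156) + 1010))/7899 = (4768 + ((-34 + 2312) + 1010))*(1/7899) = (4768 + (2278 + 1010))*(1/7899) = (4768 + 3288)*(1/7899) = 8056*(1/7899) = 8056/7899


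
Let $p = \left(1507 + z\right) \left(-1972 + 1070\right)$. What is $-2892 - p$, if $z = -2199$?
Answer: $-627076$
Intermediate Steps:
$p = 624184$ ($p = \left(1507 - 2199\right) \left(-1972 + 1070\right) = \left(-692\right) \left(-902\right) = 624184$)
$-2892 - p = -2892 - 624184 = -627076$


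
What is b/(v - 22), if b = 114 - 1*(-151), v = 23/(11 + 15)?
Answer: -6890/549 ≈ -12.550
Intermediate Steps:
v = 23/26 ≈ 0.88461
b = 265 (b = 114 + 151 = 265)
b/(v - 22) = 265/(23/26 - 22) = 265/(-549/26) = 265*(-26/549) = -6890/549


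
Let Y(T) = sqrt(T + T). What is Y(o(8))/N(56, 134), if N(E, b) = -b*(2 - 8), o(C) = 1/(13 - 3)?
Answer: sqrt(5)/4020 ≈ 0.00055624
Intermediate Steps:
o(C) = 1/10
N(E, b) = 6*b (N(E, b) = -b*(-6) = -(-6)*b = 6*b)
Y(T) = sqrt(2)*sqrt(T) (Y(T) = sqrt(2*T) = sqrt(2)*sqrt(T))
Y(o(8))/N(56, 134) = (sqrt(2)*sqrt(1/10))/((6*134)) = (sqrt(2)*(sqrt(10)/10))/804 = (sqrt(5)/5)*(1/804) = sqrt(5)/4020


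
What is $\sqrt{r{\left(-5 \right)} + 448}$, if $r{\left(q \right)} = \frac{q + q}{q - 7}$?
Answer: $\frac{\sqrt{16158}}{6} \approx 21.186$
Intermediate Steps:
$r{\left(q \right)} = \frac{2 q}{-7 + q}$
$\sqrt{r{\left(-5 \right)} + 448} = \sqrt{2 \left(-5\right) \frac{1}{-7 - 5} + 448} = \sqrt{2 \left(-5\right) \frac{1}{-12} + 448} = \sqrt{2 \left(-5\right) \left(- \frac{1}{12}\right) + 448} = \sqrt{\frac{5}{6} + 448} = \sqrt{\frac{2693}{6}} = \frac{\sqrt{16158}}{6}$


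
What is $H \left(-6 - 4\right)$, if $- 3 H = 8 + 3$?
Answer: $\frac{110}{3} \approx 36.667$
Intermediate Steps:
$H = - \frac{11}{3}$ ($H = - \frac{8 + 3}{3} = \left(- \frac{1}{3}\right) 11 = - \frac{11}{3} \approx -3.6667$)
$H \left(-6 - 4\right) = - \frac{11 \left(-6 - 4\right)}{3} = \left(- \frac{11}{3}\right) \left(-10\right) = \frac{110}{3}$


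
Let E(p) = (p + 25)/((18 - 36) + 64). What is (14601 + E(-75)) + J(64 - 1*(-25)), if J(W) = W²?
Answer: 517981/23 ≈ 22521.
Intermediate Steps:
E(p) = 25/46 + p/46 (E(p) = (25 + p)/(-18 + 64) = (25 + p)/46 = (25 + p)*(1/46) = 25/46 + p/46)
(14601 + E(-75)) + J(64 - 1*(-25)) = (14601 + (25/46 + (1/46)*(-75))) + (64 - 1*(-25))² = (14601 + (25/46 - 75/46)) + (64 + 25)² = (14601 - 25/23) + 89² = 335798/23 + 7921 = 517981/23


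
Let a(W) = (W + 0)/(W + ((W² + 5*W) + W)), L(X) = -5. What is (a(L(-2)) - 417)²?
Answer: 693889/4 ≈ 1.7347e+5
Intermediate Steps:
a(W) = W/(W² + 7*W) (a(W) = W/(W + (W² + 6*W)) = W/(W² + 7*W))
(a(L(-2)) - 417)² = (1/(7 - 5) - 417)² = (1/2 - 417)² = (½ - 417)² = (-833/2)² = 693889/4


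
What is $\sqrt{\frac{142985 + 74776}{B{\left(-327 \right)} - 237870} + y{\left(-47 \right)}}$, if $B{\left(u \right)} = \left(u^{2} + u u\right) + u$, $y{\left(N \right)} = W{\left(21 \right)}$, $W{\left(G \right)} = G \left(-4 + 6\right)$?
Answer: $\frac{\sqrt{2175573967}}{8113} \approx 5.7492$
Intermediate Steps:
$W{\left(G \right)} = 2 G$ ($W{\left(G \right)} = G 2 = 2 G$)
$y{\left(N \right)} = 42$ ($y{\left(N \right)} = 2 \cdot 21 = 42$)
$B{\left(u \right)} = u + 2 u^{2}$ ($B{\left(u \right)} = \left(u^{2} + u^{2}\right) + u = 2 u^{2} + u = u + 2 u^{2}$)
$\sqrt{\frac{142985 + 74776}{B{\left(-327 \right)} - 237870} + y{\left(-47 \right)}} = \sqrt{\frac{142985 + 74776}{- 327 \left(1 + 2 \left(-327\right)\right) - 237870} + 42} = \sqrt{\frac{217761}{- 327 \left(1 - 654\right) - 237870} + 42} = \sqrt{\frac{217761}{\left(-327\right) \left(-653\right) - 237870} + 42} = \sqrt{\frac{217761}{213531 - 237870} + 42} = \sqrt{\frac{217761}{-24339} + 42} = \sqrt{217761 \left(- \frac{1}{24339}\right) + 42} = \sqrt{- \frac{72587}{8113} + 42} = \sqrt{\frac{268159}{8113}} = \frac{\sqrt{2175573967}}{8113}$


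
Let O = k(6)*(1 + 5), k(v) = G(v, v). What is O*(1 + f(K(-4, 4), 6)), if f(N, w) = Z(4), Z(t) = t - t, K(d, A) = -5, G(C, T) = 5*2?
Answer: 60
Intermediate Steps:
G(C, T) = 10
k(v) = 10
Z(t) = 0
f(N, w) = 0
O = 60 (O = 10*(1 + 5) = 10*6 = 60)
O*(1 + f(K(-4, 4), 6)) = 60*(1 + 0) = 60*1 = 60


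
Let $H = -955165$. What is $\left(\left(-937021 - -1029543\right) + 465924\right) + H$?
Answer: $-396719$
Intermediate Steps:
$\left(\left(-937021 - -1029543\right) + 465924\right) + H = \left(\left(-937021 - -1029543\right) + 465924\right) - 955165 = \left(\left(-937021 + 1029543\right) + 465924\right) - 955165 = \left(92522 + 465924\right) - 955165 = 558446 - 955165 = -396719$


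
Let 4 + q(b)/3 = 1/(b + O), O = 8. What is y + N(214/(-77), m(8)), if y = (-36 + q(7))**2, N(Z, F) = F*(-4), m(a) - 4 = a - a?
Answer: 56721/25 ≈ 2268.8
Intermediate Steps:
m(a) = 4 (m(a) = 4 + (a - a) = 4 + 0 = 4)
N(Z, F) = -4*F
q(b) = -12 + 3/(8 + b) (q(b) = -12 + 3/(b + 8) = -12 + 3/(8 + b))
y = 57121/25 (y = (-36 + 3*(-31 - 4*7)/(8 + 7))**2 = (-36 + 3*(-31 - 28)/15)**2 = (-36 + 3*(1/15)*(-59))**2 = (-36 - 59/5)**2 = (-239/5)**2 = 57121/25 ≈ 2284.8)
y + N(214/(-77), m(8)) = 57121/25 - 4*4 = 57121/25 - 16 = 56721/25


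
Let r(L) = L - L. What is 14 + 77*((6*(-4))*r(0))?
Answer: 14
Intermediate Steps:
r(L) = 0
14 + 77*((6*(-4))*r(0)) = 14 + 77*((6*(-4))*0) = 14 + 77*(-24*0) = 14 + 77*0 = 14 + 0 = 14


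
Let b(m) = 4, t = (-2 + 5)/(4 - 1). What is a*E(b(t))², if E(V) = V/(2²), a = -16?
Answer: -16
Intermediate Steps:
t = 1 (t = 3/3 = 3*(⅓) = 1)
E(V) = V/4
a*E(b(t))² = -16*1² = -16*1 = -16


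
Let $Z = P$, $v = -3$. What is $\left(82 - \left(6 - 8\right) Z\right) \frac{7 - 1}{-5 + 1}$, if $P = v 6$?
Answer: $-69$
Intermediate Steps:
$P = -18$ ($P = \left(-3\right) 6 = -18$)
$Z = -18$
$\left(82 - \left(6 - 8\right) Z\right) \frac{7 - 1}{-5 + 1} = \left(82 - \left(6 - 8\right) \left(-18\right)\right) \frac{7 - 1}{-5 + 1} = \left(82 - \left(-2\right) \left(-18\right)\right) \frac{6}{-4} = \left(82 - 36\right) 6 \left(- \frac{1}{4}\right) = \left(82 - 36\right) \left(- \frac{3}{2}\right) = 46 \left(- \frac{3}{2}\right) = -69$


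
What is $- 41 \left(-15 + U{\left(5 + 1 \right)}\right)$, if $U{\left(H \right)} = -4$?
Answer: $779$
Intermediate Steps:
$- 41 \left(-15 + U{\left(5 + 1 \right)}\right) = - 41 \left(-15 - 4\right) = \left(-41\right) \left(-19\right) = 779$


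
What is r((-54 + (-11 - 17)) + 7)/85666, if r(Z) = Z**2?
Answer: 5625/85666 ≈ 0.065662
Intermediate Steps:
r((-54 + (-11 - 17)) + 7)/85666 = ((-54 + (-11 - 17)) + 7)**2/85666 = ((-54 - 28) + 7)**2*(1/85666) = (-82 + 7)**2*(1/85666) = (-75)**2*(1/85666) = 5625*(1/85666) = 5625/85666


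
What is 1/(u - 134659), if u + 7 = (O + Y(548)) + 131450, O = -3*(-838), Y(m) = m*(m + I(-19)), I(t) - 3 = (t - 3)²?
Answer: 1/566478 ≈ 1.7653e-6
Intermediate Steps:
I(t) = 3 + (-3 + t)² (I(t) = 3 + (t - 3)² = 3 + (-3 + t)²)
Y(m) = m*(487 + m) (Y(m) = m*(m + (3 + (-3 - 19)²)) = m*(m + (3 + (-22)²)) = m*(m + (3 + 484)) = m*(m + 487) = m*(487 + m))
O = 2514
u = 701137 (u = -7 + ((2514 + 548*(487 + 548)) + 131450) = -7 + ((2514 + 548*1035) + 131450) = -7 + ((2514 + 567180) + 131450) = -7 + (569694 + 131450) = -7 + 701144 = 701137)
1/(u - 134659) = 1/(701137 - 134659) = 1/566478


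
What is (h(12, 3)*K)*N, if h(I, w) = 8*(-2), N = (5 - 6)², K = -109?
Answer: 1744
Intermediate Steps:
N = 1 (N = (-1)² = 1)
h(I, w) = -16
(h(12, 3)*K)*N = -16*(-109)*1 = 1744*1 = 1744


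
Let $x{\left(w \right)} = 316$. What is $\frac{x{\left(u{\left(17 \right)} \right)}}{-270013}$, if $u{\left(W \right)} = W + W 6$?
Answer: $- \frac{316}{270013} \approx -0.0011703$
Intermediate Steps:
$u{\left(W \right)} = 7 W$ ($u{\left(W \right)} = W + 6 W = 7 W$)
$\frac{x{\left(u{\left(17 \right)} \right)}}{-270013} = \frac{316}{-270013} = 316 \left(- \frac{1}{270013}\right) = - \frac{316}{270013}$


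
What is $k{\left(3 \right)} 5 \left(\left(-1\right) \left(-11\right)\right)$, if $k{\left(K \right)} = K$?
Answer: $165$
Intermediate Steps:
$k{\left(3 \right)} 5 \left(\left(-1\right) \left(-11\right)\right) = 3 \cdot 5 \left(\left(-1\right) \left(-11\right)\right) = 15 \cdot 11 = 165$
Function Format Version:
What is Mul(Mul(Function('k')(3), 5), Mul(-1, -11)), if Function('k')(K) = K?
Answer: 165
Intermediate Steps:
Mul(Mul(Function('k')(3), 5), Mul(-1, -11)) = Mul(Mul(3, 5), Mul(-1, -11)) = Mul(15, 11) = 165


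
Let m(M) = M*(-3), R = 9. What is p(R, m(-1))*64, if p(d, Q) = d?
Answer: 576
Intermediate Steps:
m(M) = -3*M
p(R, m(-1))*64 = 9*64 = 576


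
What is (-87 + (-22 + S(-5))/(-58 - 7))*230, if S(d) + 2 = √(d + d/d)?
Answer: -259026/13 - 92*I/13 ≈ -19925.0 - 7.0769*I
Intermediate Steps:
S(d) = -2 + √(1 + d) (S(d) = -2 + √(d + d/d) = -2 + √(d + 1) = -2 + √(1 + d))
(-87 + (-22 + S(-5))/(-58 - 7))*230 = (-87 + (-22 + (-2 + √(1 - 5)))/(-58 - 7))*230 = (-87 + (-22 + (-2 + √(-4)))/(-65))*230 = (-87 + (-22 + (-2 + 2*I))*(-1/65))*230 = (-87 + (-24 + 2*I)*(-1/65))*230 = (-87 + (24/65 - 2*I/65))*230 = (-5631/65 - 2*I/65)*230 = -259026/13 - 92*I/13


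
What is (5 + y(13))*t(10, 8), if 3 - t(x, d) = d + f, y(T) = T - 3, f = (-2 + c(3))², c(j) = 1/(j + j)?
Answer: -1505/12 ≈ -125.42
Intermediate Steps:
c(j) = 1/(2*j)
f = 121/36 (f = (-2 + (½)/3)² = (-2 + (½)*(⅓))² = (-2 + ⅙)² = (-11/6)² = 121/36 ≈ 3.3611)
y(T) = -3 + T
t(x, d) = -13/36 - d (t(x, d) = 3 - (d + 121/36) = 3 - (121/36 + d) = 3 + (-121/36 - d) = -13/36 - d)
(5 + y(13))*t(10, 8) = (5 + (-3 + 13))*(-13/36 - 1*8) = (5 + 10)*(-13/36 - 8) = 15*(-301/36) = -1505/12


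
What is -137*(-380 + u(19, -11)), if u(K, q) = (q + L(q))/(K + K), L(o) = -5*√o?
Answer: 1979787/38 + 685*I*√11/38 ≈ 52100.0 + 59.786*I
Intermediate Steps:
u(K, q) = (q - 5*√q)/(2*K) (u(K, q) = (q - 5*√q)/(K + K) = (q - 5*√q)/((2*K)) = (q - 5*√q)*(1/(2*K)) = (q - 5*√q)/(2*K))
-137*(-380 + u(19, -11)) = -137*(-380 + (½)*(-11 - 5*I*√11)/19) = -137*(-380 + (½)*(1/19)*(-11 - 5*I*√11)) = -137*(-380 + (-11/38 - 5*I*√11/38)) = -137*(-14451/38 - 5*I*√11/38) = 1979787/38 + 685*I*√11/38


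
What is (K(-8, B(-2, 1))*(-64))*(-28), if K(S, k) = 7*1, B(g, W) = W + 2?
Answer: 12544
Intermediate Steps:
B(g, W) = 2 + W
K(S, k) = 7
(K(-8, B(-2, 1))*(-64))*(-28) = (7*(-64))*(-28) = -448*(-28) = 12544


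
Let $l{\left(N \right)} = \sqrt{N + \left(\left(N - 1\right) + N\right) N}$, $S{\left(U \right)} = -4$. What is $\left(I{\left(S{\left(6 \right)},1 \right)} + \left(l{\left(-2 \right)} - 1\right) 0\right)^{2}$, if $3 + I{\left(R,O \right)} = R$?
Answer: $49$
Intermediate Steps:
$I{\left(R,O \right)} = -3 + R$
$l{\left(N \right)} = \sqrt{N + N \left(-1 + 2 N\right)}$ ($l{\left(N \right)} = \sqrt{N + \left(\left(-1 + N\right) + N\right) N} = \sqrt{N + \left(-1 + 2 N\right) N} = \sqrt{N + N \left(-1 + 2 N\right)}$)
$\left(I{\left(S{\left(6 \right)},1 \right)} + \left(l{\left(-2 \right)} - 1\right) 0\right)^{2} = \left(\left(-3 - 4\right) + \left(\sqrt{2} \sqrt{\left(-2\right)^{2}} - 1\right) 0\right)^{2} = \left(-7 + \left(\sqrt{2} \sqrt{4} - 1\right) 0\right)^{2} = \left(-7 + \left(\sqrt{2} \cdot 2 - 1\right) 0\right)^{2} = \left(-7 + \left(2 \sqrt{2} - 1\right) 0\right)^{2} = \left(-7 + \left(-1 + 2 \sqrt{2}\right) 0\right)^{2} = \left(-7 + 0\right)^{2} = \left(-7\right)^{2} = 49$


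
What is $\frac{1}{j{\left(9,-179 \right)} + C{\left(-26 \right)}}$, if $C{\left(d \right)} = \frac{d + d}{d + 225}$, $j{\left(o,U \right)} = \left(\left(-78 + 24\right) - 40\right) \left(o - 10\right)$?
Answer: $\frac{199}{18654} \approx 0.010668$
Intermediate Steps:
$j{\left(o,U \right)} = 940 - 94 o$ ($j{\left(o,U \right)} = \left(-54 - 40\right) \left(-10 + o\right) = - 94 \left(-10 + o\right) = 940 - 94 o$)
$C{\left(d \right)} = \frac{2 d}{225 + d}$
$\frac{1}{j{\left(9,-179 \right)} + C{\left(-26 \right)}} = \frac{1}{\left(940 - 846\right) + 2 \left(-26\right) \frac{1}{225 - 26}} = \frac{1}{\left(940 - 846\right) + 2 \left(-26\right) \frac{1}{199}} = \frac{1}{94 + 2 \left(-26\right) \frac{1}{199}} = \frac{1}{94 - \frac{52}{199}} = \frac{1}{\frac{18654}{199}} = \frac{199}{18654}$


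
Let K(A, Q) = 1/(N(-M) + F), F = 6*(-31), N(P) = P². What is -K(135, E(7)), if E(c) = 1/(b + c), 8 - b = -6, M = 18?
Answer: -1/138 ≈ -0.0072464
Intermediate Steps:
b = 14 (b = 8 - 1*(-6) = 8 + 6 = 14)
F = -186
E(c) = 1/(14 + c)
K(A, Q) = 1/138 (K(A, Q) = 1/((-1*18)² - 186) = 1/((-18)² - 186) = 1/(324 - 186) = 1/138)
-K(135, E(7)) = -1*1/138 = -1/138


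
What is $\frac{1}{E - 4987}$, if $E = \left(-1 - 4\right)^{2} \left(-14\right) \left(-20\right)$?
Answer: $\frac{1}{2013} \approx 0.00049677$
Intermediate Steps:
$E = 7000$ ($E = \left(-5\right)^{2} \left(-14\right) \left(-20\right) = 25 \left(-14\right) \left(-20\right) = \left(-350\right) \left(-20\right) = 7000$)
$\frac{1}{E - 4987} = \frac{1}{7000 - 4987} = \frac{1}{2013}$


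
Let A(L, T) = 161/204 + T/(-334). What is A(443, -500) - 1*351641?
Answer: -11979627701/34068 ≈ -3.5164e+5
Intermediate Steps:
A(L, T) = 161/204 - T/334 (A(L, T) = 161*(1/204) + T*(-1/334) = 161/204 - T/334)
A(443, -500) - 1*351641 = (161/204 - 1/334*(-500)) - 1*351641 = (161/204 + 250/167) - 351641 = 77887/34068 - 351641 = -11979627701/34068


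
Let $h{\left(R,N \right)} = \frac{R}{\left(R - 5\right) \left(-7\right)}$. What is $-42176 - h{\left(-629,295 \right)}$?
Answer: $- \frac{187176459}{4438} \approx -42176.0$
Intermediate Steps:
$h{\left(R,N \right)} = \frac{R}{35 - 7 R}$ ($h{\left(R,N \right)} = \frac{R}{\left(-5 + R\right) \left(-7\right)} = \frac{R}{35 - 7 R}$)
$-42176 - h{\left(-629,295 \right)} = -42176 - \left(-1\right) \left(-629\right) \frac{1}{-35 + 7 \left(-629\right)} = -42176 - \left(-1\right) \left(-629\right) \frac{1}{-35 - 4403} = -42176 - \left(-1\right) \left(-629\right) \frac{1}{-4438} = -42176 - \left(-1\right) \left(-629\right) \left(- \frac{1}{4438}\right) = -42176 - - \frac{629}{4438} = -42176 + \frac{629}{4438} = - \frac{187176459}{4438}$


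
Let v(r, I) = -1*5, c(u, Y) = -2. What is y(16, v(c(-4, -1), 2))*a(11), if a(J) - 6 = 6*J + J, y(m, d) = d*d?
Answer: 2075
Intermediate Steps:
v(r, I) = -5
y(m, d) = d**2
a(J) = 6 + 7*J (a(J) = 6 + (6*J + J) = 6 + 7*J)
y(16, v(c(-4, -1), 2))*a(11) = (-5)**2*(6 + 7*11) = 25*(6 + 77) = 25*83 = 2075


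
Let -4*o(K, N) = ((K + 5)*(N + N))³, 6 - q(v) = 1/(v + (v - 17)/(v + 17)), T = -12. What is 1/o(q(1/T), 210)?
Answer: -18884848247/591639326425083258000 ≈ -3.1920e-11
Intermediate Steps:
q(v) = 6 - 1/(v + (-17 + v)/(17 + v)) (q(v) = 6 - 1/(v + (v - 17)/(v + 17)) = 6 - 1/(v + (-17 + v)/(17 + v)))
o(K, N) = -2*N³*(5 + K)³ (o(K, N) = -(K + 5)³*(N + N)³/4 = -8*N³*(5 + K)³/4 = -2*N³*(5 + K)³)
1/o(q(1/T), 210) = 1/(-2*210³*(5 + (-119 + 6*(1/(-12))² + 107/(-12))/(-17 + (1/(-12))² + 18/(-12)))³) = 1/(-2*9261000*(5 + (-119 + 6*(-1/12)² + 107*(-1/12))/(-17 + (-1/12)² + 18*(-1/12)))³) = 1/(-2*9261000*(5 + (-119 + 6*(1/144) - 107/12)/(-17 + 1/144 - 3/2))³) = 1/(-2*9261000*(5 + (-119 + 1/24 - 107/12)/(-2663/144))³) = 1/(-2*9261000*(5 - 144/2663*(-1023/8))³) = 1/(-2*9261000*(5 + 18414/2663)³) = 1/(-2*9261000*(31729/2663)³) = 1/(-2*9261000*31942518433489/18884848247) = 1/(-591639326425083258000/18884848247) = -18884848247/591639326425083258000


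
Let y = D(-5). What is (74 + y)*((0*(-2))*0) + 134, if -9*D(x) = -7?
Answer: 134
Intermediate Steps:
D(x) = 7/9 (D(x) = -⅑*(-7) = 7/9)
y = 7/9 ≈ 0.77778
(74 + y)*((0*(-2))*0) + 134 = (74 + 7/9)*((0*(-2))*0) + 134 = 673*(0*0)/9 + 134 = (673/9)*0 + 134 = 0 + 134 = 134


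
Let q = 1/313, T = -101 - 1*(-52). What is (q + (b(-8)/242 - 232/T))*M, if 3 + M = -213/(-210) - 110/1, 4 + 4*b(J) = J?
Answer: -137487586041/259808780 ≈ -529.19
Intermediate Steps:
T = -49 (T = -101 + 52 = -49)
b(J) = -1 + J/4
q = 1/313 ≈ 0.0031949
M = -7839/70 (M = -3 + (-213/(-210) - 110/1) = -3 + (-213*(-1/210) - 110*1) = -3 + (71/70 - 110) = -3 - 7629/70 = -7839/70 ≈ -111.99)
(q + (b(-8)/242 - 232/T))*M = (1/313 + ((-1 + (¼)*(-8))/242 - 232/(-49)))*(-7839/70) = (1/313 + ((-1 - 2)*(1/242) - 232*(-1/49)))*(-7839/70) = (1/313 + (-3*1/242 + 232/49))*(-7839/70) = (1/313 + (-3/242 + 232/49))*(-7839/70) = (1/313 + 55997/11858)*(-7839/70) = (17538919/3711554)*(-7839/70) = -137487586041/259808780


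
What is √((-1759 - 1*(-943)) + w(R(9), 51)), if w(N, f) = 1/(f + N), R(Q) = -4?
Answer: I*√1802497/47 ≈ 28.565*I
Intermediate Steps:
w(N, f) = 1/(N + f)
√((-1759 - 1*(-943)) + w(R(9), 51)) = √((-1759 - 1*(-943)) + 1/(-4 + 51)) = √((-1759 + 943) + 1/47) = √(-816 + 1/47) = √(-38351/47) = I*√1802497/47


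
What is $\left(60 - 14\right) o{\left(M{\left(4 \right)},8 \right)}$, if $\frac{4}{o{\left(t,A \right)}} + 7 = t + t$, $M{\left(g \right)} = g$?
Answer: $184$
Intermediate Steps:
$o{\left(t,A \right)} = \frac{4}{-7 + 2 t}$ ($o{\left(t,A \right)} = \frac{4}{-7 + \left(t + t\right)} = \frac{4}{-7 + 2 t}$)
$\left(60 - 14\right) o{\left(M{\left(4 \right)},8 \right)} = \left(60 - 14\right) \frac{4}{-7 + 2 \cdot 4} = 46 \frac{4}{-7 + 8} = 46 \cdot \frac{4}{1} = 46 \cdot 4 \cdot 1 = 46 \cdot 4 = 184$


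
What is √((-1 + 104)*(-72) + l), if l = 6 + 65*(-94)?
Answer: 52*I*√5 ≈ 116.28*I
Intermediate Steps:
l = -6104 (l = 6 - 6110 = -6104)
√((-1 + 104)*(-72) + l) = √((-1 + 104)*(-72) - 6104) = √(103*(-72) - 6104) = √(-7416 - 6104) = √(-13520) = 52*I*√5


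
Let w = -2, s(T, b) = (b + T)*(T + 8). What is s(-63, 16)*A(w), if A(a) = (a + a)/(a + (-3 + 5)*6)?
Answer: -1034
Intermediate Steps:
s(T, b) = (8 + T)*(T + b) (s(T, b) = (T + b)*(8 + T) = (8 + T)*(T + b))
A(a) = 2*a/(12 + a) (A(a) = (2*a)/(a + 2*6) = (2*a)/(a + 12) = (2*a)/(12 + a) = 2*a/(12 + a))
s(-63, 16)*A(w) = ((-63)² + 8*(-63) + 8*16 - 63*16)*(2*(-2)/(12 - 2)) = (3969 - 504 + 128 - 1008)*(2*(-2)/10) = 2585*(2*(-2)*(⅒)) = 2585*(-⅖) = -1034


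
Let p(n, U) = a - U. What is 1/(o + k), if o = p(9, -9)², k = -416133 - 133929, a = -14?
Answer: -1/550037 ≈ -1.8181e-6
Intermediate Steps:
p(n, U) = -14 - U
k = -550062
o = 25 (o = (-14 - 1*(-9))² = (-14 + 9)² = (-5)² = 25)
1/(o + k) = 1/(25 - 550062) = 1/(-550037) = -1/550037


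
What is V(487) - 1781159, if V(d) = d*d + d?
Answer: -1543503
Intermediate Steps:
V(d) = d + d**2 (V(d) = d**2 + d = d + d**2)
V(487) - 1781159 = 487*(1 + 487) - 1781159 = 487*488 - 1781159 = 237656 - 1781159 = -1543503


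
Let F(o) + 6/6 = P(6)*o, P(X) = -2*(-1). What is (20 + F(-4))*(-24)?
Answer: -264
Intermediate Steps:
P(X) = 2
F(o) = -1 + 2*o
(20 + F(-4))*(-24) = (20 + (-1 + 2*(-4)))*(-24) = (20 + (-1 - 8))*(-24) = (20 - 9)*(-24) = 11*(-24) = -264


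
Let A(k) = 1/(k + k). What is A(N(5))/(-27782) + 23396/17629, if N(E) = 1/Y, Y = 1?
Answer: 1299957715/979537756 ≈ 1.3271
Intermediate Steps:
N(E) = 1 (N(E) = 1/1 = 1)
A(k) = 1/(2*k)
A(N(5))/(-27782) + 23396/17629 = ((1/2)/1)/(-27782) + 23396/17629 = ((1/2)*1)*(-1/27782) + 23396*(1/17629) = (1/2)*(-1/27782) + 23396/17629 = -1/55564 + 23396/17629 = 1299957715/979537756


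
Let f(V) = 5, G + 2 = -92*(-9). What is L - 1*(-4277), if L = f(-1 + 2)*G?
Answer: 8407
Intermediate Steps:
G = 826 (G = -2 - 92*(-9) = -2 + 828 = 826)
L = 4130 (L = 5*826 = 4130)
L - 1*(-4277) = 4130 - 1*(-4277) = 4130 + 4277 = 8407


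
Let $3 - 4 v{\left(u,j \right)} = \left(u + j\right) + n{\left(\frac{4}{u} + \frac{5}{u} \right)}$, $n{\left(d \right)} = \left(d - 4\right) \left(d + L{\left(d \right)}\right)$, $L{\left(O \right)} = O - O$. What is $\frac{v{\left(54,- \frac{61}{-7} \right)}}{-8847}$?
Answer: $\frac{14887}{8917776} \approx 0.0016694$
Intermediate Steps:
$L{\left(O \right)} = 0$
$n{\left(d \right)} = d \left(-4 + d\right)$ ($n{\left(d \right)} = \left(d - 4\right) \left(d + 0\right) = \left(-4 + d\right) d = d \left(-4 + d\right)$)
$v{\left(u,j \right)} = \frac{3}{4} - \frac{j}{4} - \frac{u}{4} - \frac{9 \left(-4 + \frac{9}{u}\right)}{4 u}$ ($v{\left(u,j \right)} = \frac{3}{4} - \frac{\left(u + j\right) + \left(\frac{4}{u} + \frac{5}{u}\right) \left(-4 + \left(\frac{4}{u} + \frac{5}{u}\right)\right)}{4} = \frac{3}{4} - \frac{\left(j + u\right) + \frac{9}{u} \left(-4 + \frac{9}{u}\right)}{4} = \frac{3}{4} - \frac{\left(j + u\right) + \frac{9 \left(-4 + \frac{9}{u}\right)}{u}}{4} = \frac{3}{4} - \frac{j + u + \frac{9 \left(-4 + \frac{9}{u}\right)}{u}}{4} = \frac{3}{4} - \left(\frac{j}{4} + \frac{u}{4} + \frac{9 \left(-4 + \frac{9}{u}\right)}{4 u}\right) = \frac{3}{4} - \frac{j}{4} - \frac{u}{4} - \frac{9 \left(-4 + \frac{9}{u}\right)}{4 u}$)
$\frac{v{\left(54,- \frac{61}{-7} \right)}}{-8847} = \frac{\frac{1}{4} \cdot \frac{1}{2916} \left(-81 + 36 \cdot 54 + 54^{2} \left(3 - - \frac{61}{-7} - 54\right)\right)}{-8847} = \frac{1}{4} \cdot \frac{1}{2916} \left(-81 + 1944 + 2916 \left(3 - \left(-61\right) \left(- \frac{1}{7}\right) - 54\right)\right) \left(- \frac{1}{8847}\right) = \frac{1}{4} \cdot \frac{1}{2916} \left(-81 + 1944 + 2916 \left(3 - \frac{61}{7} - 54\right)\right) \left(- \frac{1}{8847}\right) = \frac{1}{4} \cdot \frac{1}{2916} \left(-81 + 1944 + 2916 \left(- \frac{418}{7}\right)\right) \left(- \frac{1}{8847}\right) = \frac{1}{4} \cdot \frac{1}{2916} \left(-81 + 1944 - \frac{1218888}{7}\right) \left(- \frac{1}{8847}\right) = \frac{1}{4} \cdot \frac{1}{2916} \left(- \frac{1205847}{7}\right) \left(- \frac{1}{8847}\right) = \left(- \frac{14887}{1008}\right) \left(- \frac{1}{8847}\right) = \frac{14887}{8917776}$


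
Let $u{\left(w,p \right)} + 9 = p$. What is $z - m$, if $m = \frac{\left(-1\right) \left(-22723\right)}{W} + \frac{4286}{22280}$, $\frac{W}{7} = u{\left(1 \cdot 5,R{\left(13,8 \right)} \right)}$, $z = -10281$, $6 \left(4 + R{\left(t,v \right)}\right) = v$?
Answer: $- \frac{1092042227}{109172} \approx -10003.0$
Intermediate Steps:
$R{\left(t,v \right)} = -4 + \frac{v}{6}$
$u{\left(w,p \right)} = -9 + p$
$W = - \frac{245}{3}$ ($W = 7 \left(-9 + \left(-4 + \frac{1}{6} \cdot 8\right)\right) = 7 \left(-9 + \left(-4 + \frac{4}{3}\right)\right) = 7 \left(-9 - \frac{8}{3}\right) = 7 \left(- \frac{35}{3}\right) = - \frac{245}{3} \approx -81.667$)
$m = - \frac{30355105}{109172}$ ($m = \frac{\left(-1\right) \left(-22723\right)}{- \frac{245}{3}} + \frac{4286}{22280} = 22723 \left(- \frac{3}{245}\right) + 4286 \cdot \frac{1}{22280} = - \frac{68169}{245} + \frac{2143}{11140} = - \frac{30355105}{109172} \approx -278.05$)
$z - m = -10281 - - \frac{30355105}{109172} = -10281 + \frac{30355105}{109172} = - \frac{1092042227}{109172}$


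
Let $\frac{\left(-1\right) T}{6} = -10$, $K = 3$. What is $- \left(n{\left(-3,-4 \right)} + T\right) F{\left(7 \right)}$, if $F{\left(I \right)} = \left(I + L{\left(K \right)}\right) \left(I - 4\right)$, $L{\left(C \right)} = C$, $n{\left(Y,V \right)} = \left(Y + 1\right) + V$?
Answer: $-1620$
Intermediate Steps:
$n{\left(Y,V \right)} = 1 + V + Y$ ($n{\left(Y,V \right)} = \left(1 + Y\right) + V = 1 + V + Y$)
$T = 60$ ($T = \left(-6\right) \left(-10\right) = 60$)
$F{\left(I \right)} = \left(-4 + I\right) \left(3 + I\right)$ ($F{\left(I \right)} = \left(I + 3\right) \left(I - 4\right) = \left(3 + I\right) \left(-4 + I\right) = \left(-4 + I\right) \left(3 + I\right)$)
$- \left(n{\left(-3,-4 \right)} + T\right) F{\left(7 \right)} = - \left(\left(1 - 4 - 3\right) + 60\right) \left(-12 + 7^{2} - 7\right) = - \left(-6 + 60\right) \left(-12 + 49 - 7\right) = - 54 \cdot 30 = \left(-1\right) 1620 = -1620$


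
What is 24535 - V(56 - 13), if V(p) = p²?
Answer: 22686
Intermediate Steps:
24535 - V(56 - 13) = 24535 - (56 - 13)² = 24535 - 1*43² = 24535 - 1*1849 = 24535 - 1849 = 22686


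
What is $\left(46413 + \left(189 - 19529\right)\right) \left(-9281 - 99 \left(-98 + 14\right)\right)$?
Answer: $-26125445$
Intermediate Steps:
$\left(46413 + \left(189 - 19529\right)\right) \left(-9281 - 99 \left(-98 + 14\right)\right) = \left(46413 + \left(189 - 19529\right)\right) \left(-9281 - -8316\right) = \left(46413 - 19340\right) \left(-9281 + 8316\right) = 27073 \left(-965\right) = -26125445$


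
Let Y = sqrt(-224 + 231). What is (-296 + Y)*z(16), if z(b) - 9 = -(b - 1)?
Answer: 1776 - 6*sqrt(7) ≈ 1760.1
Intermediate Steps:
z(b) = 10 - b (z(b) = 9 - (b - 1) = 9 - (-1 + b) = 9 + (1 - b) = 10 - b)
Y = sqrt(7) ≈ 2.6458
(-296 + Y)*z(16) = (-296 + sqrt(7))*(10 - 1*16) = (-296 + sqrt(7))*(10 - 16) = (-296 + sqrt(7))*(-6) = 1776 - 6*sqrt(7)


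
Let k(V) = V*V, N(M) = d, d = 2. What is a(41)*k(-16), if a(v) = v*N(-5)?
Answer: 20992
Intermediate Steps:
N(M) = 2
k(V) = V²
a(v) = 2*v (a(v) = v*2 = 2*v)
a(41)*k(-16) = (2*41)*(-16)² = 82*256 = 20992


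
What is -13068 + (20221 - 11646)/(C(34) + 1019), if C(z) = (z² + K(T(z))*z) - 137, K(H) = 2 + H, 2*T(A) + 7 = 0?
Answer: -25957541/1987 ≈ -13064.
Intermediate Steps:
T(A) = -7/2 (T(A) = -7/2 + (½)*0 = -7/2 + 0 = -7/2)
C(z) = -137 + z² - 3*z/2 (C(z) = (z² + (2 - 7/2)*z) - 137 = (z² - 3*z/2) - 137 = -137 + z² - 3*z/2)
-13068 + (20221 - 11646)/(C(34) + 1019) = -13068 + (20221 - 11646)/((-137 + 34² - 3/2*34) + 1019) = -13068 + 8575/((-137 + 1156 - 51) + 1019) = -13068 + 8575/(968 + 1019) = -13068 + 8575/1987 = -25957541/1987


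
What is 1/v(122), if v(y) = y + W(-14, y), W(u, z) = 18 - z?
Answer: 1/18 ≈ 0.055556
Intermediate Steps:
v(y) = 18 (v(y) = y + (18 - y) = 18)
1/v(122) = 1/18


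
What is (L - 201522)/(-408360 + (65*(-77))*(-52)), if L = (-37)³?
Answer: 10087/5924 ≈ 1.7027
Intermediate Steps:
L = -50653
(L - 201522)/(-408360 + (65*(-77))*(-52)) = (-50653 - 201522)/(-408360 + (65*(-77))*(-52)) = -252175/(-408360 - 5005*(-52)) = -252175/(-408360 + 260260) = -252175/(-148100) = -252175*(-1/148100) = 10087/5924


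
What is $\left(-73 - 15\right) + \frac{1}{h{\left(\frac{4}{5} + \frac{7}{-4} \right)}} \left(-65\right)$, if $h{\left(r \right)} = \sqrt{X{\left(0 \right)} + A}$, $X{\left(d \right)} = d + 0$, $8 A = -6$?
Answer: $-88 + \frac{130 i \sqrt{3}}{3} \approx -88.0 + 75.056 i$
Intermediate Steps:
$A = - \frac{3}{4}$ ($A = \frac{1}{8} \left(-6\right) = - \frac{3}{4} \approx -0.75$)
$X{\left(d \right)} = d$
$h{\left(r \right)} = \frac{i \sqrt{3}}{2}$ ($h{\left(r \right)} = \sqrt{0 - \frac{3}{4}} = \sqrt{- \frac{3}{4}} = \frac{i \sqrt{3}}{2}$)
$\left(-73 - 15\right) + \frac{1}{h{\left(\frac{4}{5} + \frac{7}{-4} \right)}} \left(-65\right) = \left(-73 - 15\right) + \frac{1}{\frac{1}{2} i \sqrt{3}} \left(-65\right) = \left(-73 - 15\right) + - \frac{2 i \sqrt{3}}{3} \left(-65\right) = -88 + \frac{130 i \sqrt{3}}{3}$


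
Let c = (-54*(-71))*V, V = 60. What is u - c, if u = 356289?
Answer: 126249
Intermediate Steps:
c = 230040 (c = -54*(-71)*60 = 3834*60 = 230040)
u - c = 356289 - 1*230040 = 356289 - 230040 = 126249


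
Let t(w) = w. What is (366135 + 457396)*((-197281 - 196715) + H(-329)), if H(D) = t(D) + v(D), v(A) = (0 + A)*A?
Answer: -235599042604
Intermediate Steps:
v(A) = A**2 (v(A) = A*A = A**2)
H(D) = D + D**2
(366135 + 457396)*((-197281 - 196715) + H(-329)) = (366135 + 457396)*((-197281 - 196715) - 329*(1 - 329)) = 823531*(-393996 - 329*(-328)) = 823531*(-393996 + 107912) = 823531*(-286084) = -235599042604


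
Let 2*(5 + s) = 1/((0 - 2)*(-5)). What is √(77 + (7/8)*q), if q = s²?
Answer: √630014/80 ≈ 9.9217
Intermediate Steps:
s = -99/20 (s = -5 + (1/((0 - 2)*(-5)))/2 = -5 + (-⅕/(-2))/2 = -5 + (-½*(-⅕))/2 = -5 + (½)*(⅒) = -5 + 1/20 = -99/20 ≈ -4.9500)
q = 9801/400 (q = (-99/20)² = 9801/400 ≈ 24.503)
√(77 + (7/8)*q) = √(77 + (7/8)*(9801/400)) = √(77 + 68607/3200) = √(315007/3200) = √630014/80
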